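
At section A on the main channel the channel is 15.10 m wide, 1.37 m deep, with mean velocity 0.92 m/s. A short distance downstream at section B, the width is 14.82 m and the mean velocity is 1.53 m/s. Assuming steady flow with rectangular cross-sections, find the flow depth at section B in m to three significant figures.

0.839 m

Q = A₁V₁ = (15.10×1.37) × 0.92 = 19.03 m³/s
d₂ = Q/(b₂ V₂) = 19.03/(14.82×1.53) = 0.8394 m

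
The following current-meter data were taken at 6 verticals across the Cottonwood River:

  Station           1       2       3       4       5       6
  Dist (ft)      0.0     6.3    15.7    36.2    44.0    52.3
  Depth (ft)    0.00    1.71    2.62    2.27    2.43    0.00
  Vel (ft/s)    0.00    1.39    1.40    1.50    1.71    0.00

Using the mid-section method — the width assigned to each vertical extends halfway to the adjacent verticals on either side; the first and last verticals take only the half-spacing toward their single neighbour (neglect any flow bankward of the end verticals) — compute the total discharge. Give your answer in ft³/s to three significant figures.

155 ft³/s

w_2 = (15.7 − 0.0)/2 = 7.85 ft; q_2 = 1.39 × 1.71 × 7.85 = 18.66 ft³/s
w_3 = (36.2 − 6.3)/2 = 14.95 ft; q_3 = 1.40 × 2.62 × 14.95 = 54.84 ft³/s
w_4 = (44.0 − 15.7)/2 = 14.15 ft; q_4 = 1.50 × 2.27 × 14.15 = 48.18 ft³/s
w_5 = (52.3 − 36.2)/2 = 8.05 ft; q_5 = 1.71 × 2.43 × 8.05 = 33.45 ft³/s
Stations 1, 6 contribute zero (depth or velocity is 0).
Q = Σ qᵢ = 155.1 ft³/s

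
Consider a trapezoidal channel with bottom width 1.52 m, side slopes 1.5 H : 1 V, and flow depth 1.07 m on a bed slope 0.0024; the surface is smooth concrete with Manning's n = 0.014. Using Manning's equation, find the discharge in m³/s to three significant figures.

A = (b + z·y)·y = (1.52 + 1.5×1.07)×1.07 = 3.344 m²
P = b + 2y√(1+z²) = 1.52 + 2×1.07×√(1+1.5²) = 5.378 m
R = A/P = 3.344/5.378 = 0.6218 m
Q = (1/n)·A·R^(2/3)·S^(1/2) = (1/0.014) × 3.344 × 0.6218^(2/3) × 0.0024^(1/2) = 8.524 m³/s

8.52 m³/s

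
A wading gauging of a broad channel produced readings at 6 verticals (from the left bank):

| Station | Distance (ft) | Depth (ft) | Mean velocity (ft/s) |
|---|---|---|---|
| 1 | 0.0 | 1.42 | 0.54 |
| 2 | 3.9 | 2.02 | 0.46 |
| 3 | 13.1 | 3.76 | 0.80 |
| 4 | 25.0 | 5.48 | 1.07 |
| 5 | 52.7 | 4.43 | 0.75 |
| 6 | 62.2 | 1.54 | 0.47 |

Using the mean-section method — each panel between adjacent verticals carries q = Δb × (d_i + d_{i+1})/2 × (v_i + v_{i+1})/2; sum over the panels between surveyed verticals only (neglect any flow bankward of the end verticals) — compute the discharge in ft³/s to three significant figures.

214 ft³/s

Panel 1-2: Δb = 3.9 ft, d̄ = (1.42+2.02)/2 = 1.72, v̄ = (0.54+0.46)/2 = 0.5 → q = 3.9×1.72×0.5 = 3.354 ft³/s
Panel 2-3: Δb = 9.2 ft, d̄ = (2.02+3.76)/2 = 2.89, v̄ = (0.46+0.80)/2 = 0.63 → q = 9.2×2.89×0.63 = 16.75 ft³/s
Panel 3-4: Δb = 11.9 ft, d̄ = (3.76+5.48)/2 = 4.62, v̄ = (0.80+1.07)/2 = 0.935 → q = 11.9×4.62×0.935 = 51.40 ft³/s
Panel 4-5: Δb = 27.7 ft, d̄ = (5.48+4.43)/2 = 4.955, v̄ = (1.07+0.75)/2 = 0.91 → q = 27.7×4.955×0.91 = 124.9 ft³/s
Panel 5-6: Δb = 9.5 ft, d̄ = (4.43+1.54)/2 = 2.985, v̄ = (0.75+0.47)/2 = 0.61 → q = 9.5×2.985×0.61 = 17.30 ft³/s
Q = Σ q = 213.7 ft³/s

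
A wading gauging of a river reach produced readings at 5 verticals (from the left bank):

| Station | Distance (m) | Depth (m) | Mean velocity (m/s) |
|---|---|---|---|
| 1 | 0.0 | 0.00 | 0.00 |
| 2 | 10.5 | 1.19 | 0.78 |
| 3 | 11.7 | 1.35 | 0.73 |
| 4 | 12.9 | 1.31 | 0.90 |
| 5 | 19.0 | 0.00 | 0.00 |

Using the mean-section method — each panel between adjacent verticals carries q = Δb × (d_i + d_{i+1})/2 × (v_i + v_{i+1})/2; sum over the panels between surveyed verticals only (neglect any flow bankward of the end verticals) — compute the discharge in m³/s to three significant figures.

Panel 1-2: Δb = 10.5 m, d̄ = (0.00+1.19)/2 = 0.595, v̄ = (0.00+0.78)/2 = 0.39 → q = 10.5×0.595×0.39 = 2.437 m³/s
Panel 2-3: Δb = 1.2 m, d̄ = (1.19+1.35)/2 = 1.27, v̄ = (0.78+0.73)/2 = 0.755 → q = 1.2×1.27×0.755 = 1.151 m³/s
Panel 3-4: Δb = 1.2 m, d̄ = (1.35+1.31)/2 = 1.33, v̄ = (0.73+0.90)/2 = 0.815 → q = 1.2×1.33×0.815 = 1.301 m³/s
Panel 4-5: Δb = 6.1 m, d̄ = (1.31+0.00)/2 = 0.655, v̄ = (0.90+0.00)/2 = 0.45 → q = 6.1×0.655×0.45 = 1.798 m³/s
Q = Σ q = 6.686 m³/s

6.69 m³/s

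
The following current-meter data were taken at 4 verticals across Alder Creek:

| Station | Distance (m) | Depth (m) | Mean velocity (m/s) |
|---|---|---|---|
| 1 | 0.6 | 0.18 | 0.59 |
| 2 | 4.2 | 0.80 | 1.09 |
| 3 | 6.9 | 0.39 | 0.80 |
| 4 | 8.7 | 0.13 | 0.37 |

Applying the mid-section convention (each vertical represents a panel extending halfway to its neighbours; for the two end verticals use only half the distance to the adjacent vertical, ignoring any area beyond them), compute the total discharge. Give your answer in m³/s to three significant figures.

3.68 m³/s

w_1 = (4.2 − 0.6)/2 = 1.8 m; q_1 = 0.59 × 0.18 × 1.8 = 0.1912 m³/s
w_2 = (6.9 − 0.6)/2 = 3.15 m; q_2 = 1.09 × 0.80 × 3.15 = 2.747 m³/s
w_3 = (8.7 − 4.2)/2 = 2.25 m; q_3 = 0.80 × 0.39 × 2.25 = 0.7020 m³/s
w_4 = (8.7 − 6.9)/2 = 0.9 m; q_4 = 0.37 × 0.13 × 0.9 = 0.04329 m³/s
Q = Σ qᵢ = 3.683 m³/s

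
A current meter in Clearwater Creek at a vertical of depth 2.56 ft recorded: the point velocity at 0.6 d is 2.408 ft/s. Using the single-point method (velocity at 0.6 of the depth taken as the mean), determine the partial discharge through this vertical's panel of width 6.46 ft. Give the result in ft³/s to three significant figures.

v̄ = v₀.₆ = 2.408 ft/s
q = v̄ × d × w = 2.408 × 2.56 × 6.46 = 39.82 ft³/s

39.8 ft³/s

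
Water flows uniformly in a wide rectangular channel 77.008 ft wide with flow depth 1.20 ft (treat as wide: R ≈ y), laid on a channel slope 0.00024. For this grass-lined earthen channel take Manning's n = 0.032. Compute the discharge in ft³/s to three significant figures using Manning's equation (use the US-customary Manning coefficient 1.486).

A = b·y = 77.008 × 1.20 = 92.41 ft²
Wide channel: R ≈ y = 1.20 ft
Q = (1.486/n)·A·R^(2/3)·S^(1/2) = (1.486/0.032) × 92.41 × 1.200^(2/3) × 0.00024^(1/2) = 75.07 ft³/s

75.1 ft³/s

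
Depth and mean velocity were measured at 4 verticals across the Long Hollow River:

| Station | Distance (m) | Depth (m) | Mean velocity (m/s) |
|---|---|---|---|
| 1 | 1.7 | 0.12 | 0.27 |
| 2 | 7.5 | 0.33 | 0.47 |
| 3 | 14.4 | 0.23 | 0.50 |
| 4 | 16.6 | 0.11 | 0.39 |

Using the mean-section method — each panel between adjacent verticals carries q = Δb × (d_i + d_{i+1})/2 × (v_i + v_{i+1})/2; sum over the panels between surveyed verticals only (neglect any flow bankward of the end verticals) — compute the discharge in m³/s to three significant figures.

1.59 m³/s

Panel 1-2: Δb = 5.8 m, d̄ = (0.12+0.33)/2 = 0.225, v̄ = (0.27+0.47)/2 = 0.37 → q = 5.8×0.225×0.37 = 0.4829 m³/s
Panel 2-3: Δb = 6.9 m, d̄ = (0.33+0.23)/2 = 0.28, v̄ = (0.47+0.50)/2 = 0.485 → q = 6.9×0.28×0.485 = 0.9370 m³/s
Panel 3-4: Δb = 2.2 m, d̄ = (0.23+0.11)/2 = 0.17, v̄ = (0.50+0.39)/2 = 0.445 → q = 2.2×0.17×0.445 = 0.1664 m³/s
Q = Σ q = 1.586 m³/s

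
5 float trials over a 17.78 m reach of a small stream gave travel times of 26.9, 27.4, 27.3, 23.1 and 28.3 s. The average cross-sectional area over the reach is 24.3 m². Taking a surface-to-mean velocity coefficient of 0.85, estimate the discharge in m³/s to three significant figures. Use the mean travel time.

13.8 m³/s

t̄ = (26.9 + 27.4 + 27.3 + 23.1 + 28.3) / 5 = 26.6 s
v_surface = L / t̄ = 17.78 / 26.6 = 0.6684 m/s
v_mean = 0.85 × 0.6684 = 0.5682 m/s
Q = A × v_mean = 24.3 × 0.5682 = 13.81 m³/s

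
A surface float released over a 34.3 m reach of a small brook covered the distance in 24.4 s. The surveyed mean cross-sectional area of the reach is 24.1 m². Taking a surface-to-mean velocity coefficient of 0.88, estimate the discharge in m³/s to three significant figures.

29.8 m³/s

v_surface = L / t̄ = 34.3 / 24.4 = 1.406 m/s
v_mean = 0.88 × 1.406 = 1.237 m/s
Q = A × v_mean = 24.1 × 1.237 = 29.81 m³/s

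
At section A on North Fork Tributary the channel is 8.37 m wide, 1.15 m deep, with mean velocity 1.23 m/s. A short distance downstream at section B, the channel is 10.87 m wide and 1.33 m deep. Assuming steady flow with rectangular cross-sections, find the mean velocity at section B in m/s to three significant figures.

0.819 m/s

Q = A₁V₁ = (8.37×1.15) × 1.23 = 11.84 m³/s
A₂ = 10.87 × 1.33 = 14.46 m²
V₂ = Q/A₂ = 11.84/14.46 = 0.8189 m/s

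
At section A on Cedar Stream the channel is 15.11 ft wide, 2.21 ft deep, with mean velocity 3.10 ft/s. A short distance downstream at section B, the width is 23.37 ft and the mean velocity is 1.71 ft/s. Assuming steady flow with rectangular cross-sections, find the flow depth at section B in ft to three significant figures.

Q = A₁V₁ = (15.11×2.21) × 3.10 = 103.5 ft³/s
d₂ = Q/(b₂ V₂) = 103.5/(23.37×1.71) = 2.590 ft

2.59 ft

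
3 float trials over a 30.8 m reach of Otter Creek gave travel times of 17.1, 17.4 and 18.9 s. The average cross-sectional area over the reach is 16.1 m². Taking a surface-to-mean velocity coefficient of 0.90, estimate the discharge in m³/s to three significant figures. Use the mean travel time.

25.1 m³/s

t̄ = (17.1 + 17.4 + 18.9) / 3 = 17.8 s
v_surface = L / t̄ = 30.8 / 17.8 = 1.730 m/s
v_mean = 0.90 × 1.730 = 1.557 m/s
Q = A × v_mean = 16.1 × 1.557 = 25.07 m³/s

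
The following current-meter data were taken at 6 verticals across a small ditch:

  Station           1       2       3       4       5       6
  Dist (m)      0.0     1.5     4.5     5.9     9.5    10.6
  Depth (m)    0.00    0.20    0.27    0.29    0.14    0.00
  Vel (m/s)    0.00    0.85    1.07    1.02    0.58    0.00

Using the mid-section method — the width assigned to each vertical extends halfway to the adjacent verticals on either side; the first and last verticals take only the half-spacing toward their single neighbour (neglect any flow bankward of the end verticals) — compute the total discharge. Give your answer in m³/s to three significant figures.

1.95 m³/s

w_2 = (4.5 − 0.0)/2 = 2.25 m; q_2 = 0.85 × 0.20 × 2.25 = 0.3825 m³/s
w_3 = (5.9 − 1.5)/2 = 2.2 m; q_3 = 1.07 × 0.27 × 2.2 = 0.6356 m³/s
w_4 = (9.5 − 4.5)/2 = 2.5 m; q_4 = 1.02 × 0.29 × 2.5 = 0.7395 m³/s
w_5 = (10.6 − 5.9)/2 = 2.35 m; q_5 = 0.58 × 0.14 × 2.35 = 0.1908 m³/s
Stations 1, 6 contribute zero (depth or velocity is 0).
Q = Σ qᵢ = 1.948 m³/s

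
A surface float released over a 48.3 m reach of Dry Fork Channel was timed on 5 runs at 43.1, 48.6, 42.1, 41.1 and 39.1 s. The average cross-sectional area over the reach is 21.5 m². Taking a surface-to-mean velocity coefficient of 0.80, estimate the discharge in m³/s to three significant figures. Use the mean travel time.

t̄ = (43.1 + 48.6 + 42.1 + 41.1 + 39.1) / 5 = 42.8 s
v_surface = L / t̄ = 48.3 / 42.8 = 1.129 m/s
v_mean = 0.80 × 1.129 = 0.9028 m/s
Q = A × v_mean = 21.5 × 0.9028 = 19.41 m³/s

19.4 m³/s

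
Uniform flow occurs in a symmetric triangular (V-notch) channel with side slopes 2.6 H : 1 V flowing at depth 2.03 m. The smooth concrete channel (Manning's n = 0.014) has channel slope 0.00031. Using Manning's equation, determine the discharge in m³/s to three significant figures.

A = z·y² = 2.6×2.03² = 10.71 m²
P = 2y√(1+z²) = 2×2.03×√(1+2.6²) = 11.31 m
R = A/P = 10.71/11.31 = 0.9473 m
Q = (1/n)·A·R^(2/3)·S^(1/2) = (1/0.014) × 10.71 × 0.9473^(2/3) × 0.00031^(1/2) = 13.00 m³/s

13.0 m³/s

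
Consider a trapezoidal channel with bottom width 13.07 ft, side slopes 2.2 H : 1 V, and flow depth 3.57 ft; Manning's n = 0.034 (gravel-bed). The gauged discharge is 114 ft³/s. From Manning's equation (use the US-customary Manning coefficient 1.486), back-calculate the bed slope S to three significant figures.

0.000367

A = (b + z·y)·y = (13.07 + 2.2×3.57)×3.57 = 74.70 ft²
P = b + 2y√(1+z²) = 13.07 + 2×3.57×√(1+2.2²) = 30.32 ft
R = A/P = 74.70/30.32 = 2.463 ft
S = (Q·n / (1.486·A·R^(2/3)))² = (114×0.034 / (1.486×74.70×1.824))² = 0.0003665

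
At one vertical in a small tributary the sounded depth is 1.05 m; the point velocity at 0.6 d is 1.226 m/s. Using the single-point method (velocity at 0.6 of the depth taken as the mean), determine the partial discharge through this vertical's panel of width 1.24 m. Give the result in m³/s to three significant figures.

1.60 m³/s

v̄ = v₀.₆ = 1.226 m/s
q = v̄ × d × w = 1.226 × 1.05 × 1.24 = 1.596 m³/s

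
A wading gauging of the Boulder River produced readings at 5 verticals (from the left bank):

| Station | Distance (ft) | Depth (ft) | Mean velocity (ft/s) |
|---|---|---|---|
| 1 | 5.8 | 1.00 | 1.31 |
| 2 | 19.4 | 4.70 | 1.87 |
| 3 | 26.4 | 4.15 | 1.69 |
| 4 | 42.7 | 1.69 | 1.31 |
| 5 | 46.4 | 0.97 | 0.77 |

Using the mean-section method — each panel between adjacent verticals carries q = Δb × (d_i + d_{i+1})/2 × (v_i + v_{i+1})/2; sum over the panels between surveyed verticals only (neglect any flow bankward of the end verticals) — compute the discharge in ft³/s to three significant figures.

Panel 1-2: Δb = 13.6 ft, d̄ = (1.00+4.70)/2 = 2.85, v̄ = (1.31+1.87)/2 = 1.59 → q = 13.6×2.85×1.59 = 61.63 ft³/s
Panel 2-3: Δb = 7 ft, d̄ = (4.70+4.15)/2 = 4.425, v̄ = (1.87+1.69)/2 = 1.78 → q = 7×4.425×1.78 = 55.14 ft³/s
Panel 3-4: Δb = 16.3 ft, d̄ = (4.15+1.69)/2 = 2.92, v̄ = (1.69+1.31)/2 = 1.5 → q = 16.3×2.92×1.5 = 71.39 ft³/s
Panel 4-5: Δb = 3.7 ft, d̄ = (1.69+0.97)/2 = 1.33, v̄ = (1.31+0.77)/2 = 1.04 → q = 3.7×1.33×1.04 = 5.118 ft³/s
Q = Σ q = 193.3 ft³/s

193 ft³/s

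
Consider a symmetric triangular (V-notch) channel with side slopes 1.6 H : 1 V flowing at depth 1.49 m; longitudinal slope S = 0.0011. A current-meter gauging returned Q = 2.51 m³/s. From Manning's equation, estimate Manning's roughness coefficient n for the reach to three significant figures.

0.0346

A = z·y² = 1.6×1.49² = 3.552 m²
P = 2y√(1+z²) = 2×1.49×√(1+1.6²) = 5.623 m
R = A/P = 3.552/5.623 = 0.6318 m
n = (1/Q)·A·R^(2/3)·S^(1/2) = (1/2.51) × 3.552 × 0.7363 × 0.03317 = 0.03456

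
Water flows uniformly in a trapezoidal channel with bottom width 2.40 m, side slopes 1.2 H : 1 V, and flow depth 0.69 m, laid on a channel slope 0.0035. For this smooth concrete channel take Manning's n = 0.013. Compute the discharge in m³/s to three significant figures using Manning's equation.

A = (b + z·y)·y = (2.40 + 1.2×0.69)×0.69 = 2.227 m²
P = b + 2y√(1+z²) = 2.40 + 2×0.69×√(1+1.2²) = 4.556 m
R = A/P = 2.227/4.556 = 0.4889 m
Q = (1/n)·A·R^(2/3)·S^(1/2) = (1/0.013) × 2.227 × 0.4889^(2/3) × 0.0035^(1/2) = 6.291 m³/s

6.29 m³/s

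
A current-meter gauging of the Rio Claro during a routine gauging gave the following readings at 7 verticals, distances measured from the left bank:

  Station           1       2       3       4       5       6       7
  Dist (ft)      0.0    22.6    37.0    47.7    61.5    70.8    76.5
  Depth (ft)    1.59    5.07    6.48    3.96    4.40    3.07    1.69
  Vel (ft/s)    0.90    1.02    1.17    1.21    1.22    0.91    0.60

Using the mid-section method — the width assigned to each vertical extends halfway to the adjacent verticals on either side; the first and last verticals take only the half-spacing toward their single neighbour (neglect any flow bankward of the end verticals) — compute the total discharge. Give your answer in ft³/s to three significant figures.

352 ft³/s

w_1 = (22.6 − 0.0)/2 = 11.3 ft; q_1 = 0.90 × 1.59 × 11.3 = 16.17 ft³/s
w_2 = (37.0 − 0.0)/2 = 18.5 ft; q_2 = 1.02 × 5.07 × 18.5 = 95.67 ft³/s
w_3 = (47.7 − 22.6)/2 = 12.55 ft; q_3 = 1.17 × 6.48 × 12.55 = 95.15 ft³/s
w_4 = (61.5 − 37.0)/2 = 12.25 ft; q_4 = 1.21 × 3.96 × 12.25 = 58.70 ft³/s
w_5 = (70.8 − 47.7)/2 = 11.55 ft; q_5 = 1.22 × 4.40 × 11.55 = 62.00 ft³/s
w_6 = (76.5 − 61.5)/2 = 7.5 ft; q_6 = 0.91 × 3.07 × 7.5 = 20.95 ft³/s
w_7 = (76.5 − 70.8)/2 = 2.85 ft; q_7 = 0.60 × 1.69 × 2.85 = 2.890 ft³/s
Q = Σ qᵢ = 351.5 ft³/s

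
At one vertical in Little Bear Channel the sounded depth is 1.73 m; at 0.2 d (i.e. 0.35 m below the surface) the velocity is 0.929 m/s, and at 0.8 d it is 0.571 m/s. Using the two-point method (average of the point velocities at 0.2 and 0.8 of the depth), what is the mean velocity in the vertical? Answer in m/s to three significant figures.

v̄ = (0.929 + 0.571) / 2 = 0.7500 m/s

0.750 m/s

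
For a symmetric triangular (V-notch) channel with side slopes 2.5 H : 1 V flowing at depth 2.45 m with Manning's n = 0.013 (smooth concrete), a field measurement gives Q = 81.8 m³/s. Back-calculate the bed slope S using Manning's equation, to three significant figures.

A = z·y² = 2.5×2.45² = 15.01 m²
P = 2y√(1+z²) = 2×2.45×√(1+2.5²) = 13.19 m
R = A/P = 15.01/13.19 = 1.137 m
S = (Q·n / (1·A·R^(2/3)))² = (81.8×0.013 / (1×15.01×1.090))² = 0.004230

0.00423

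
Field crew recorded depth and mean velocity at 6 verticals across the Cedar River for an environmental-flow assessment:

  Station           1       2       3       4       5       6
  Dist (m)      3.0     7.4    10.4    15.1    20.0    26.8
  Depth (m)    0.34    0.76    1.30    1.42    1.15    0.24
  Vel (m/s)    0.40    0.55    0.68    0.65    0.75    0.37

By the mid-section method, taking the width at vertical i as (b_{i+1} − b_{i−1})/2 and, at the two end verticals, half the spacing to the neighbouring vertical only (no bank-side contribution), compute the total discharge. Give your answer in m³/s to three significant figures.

15.0 m³/s

w_1 = (7.4 − 3.0)/2 = 2.2 m; q_1 = 0.40 × 0.34 × 2.2 = 0.2992 m³/s
w_2 = (10.4 − 3.0)/2 = 3.7 m; q_2 = 0.55 × 0.76 × 3.7 = 1.547 m³/s
w_3 = (15.1 − 7.4)/2 = 3.85 m; q_3 = 0.68 × 1.30 × 3.85 = 3.403 m³/s
w_4 = (20.0 − 10.4)/2 = 4.8 m; q_4 = 0.65 × 1.42 × 4.8 = 4.430 m³/s
w_5 = (26.8 − 15.1)/2 = 5.85 m; q_5 = 0.75 × 1.15 × 5.85 = 5.046 m³/s
w_6 = (26.8 − 20.0)/2 = 3.4 m; q_6 = 0.37 × 0.24 × 3.4 = 0.3019 m³/s
Q = Σ qᵢ = 15.03 m³/s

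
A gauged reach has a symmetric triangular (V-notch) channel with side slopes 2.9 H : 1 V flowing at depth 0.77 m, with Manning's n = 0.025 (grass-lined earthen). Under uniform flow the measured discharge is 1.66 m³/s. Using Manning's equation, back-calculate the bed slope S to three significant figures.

A = z·y² = 2.9×0.77² = 1.719 m²
P = 2y√(1+z²) = 2×0.77×√(1+2.9²) = 4.724 m
R = A/P = 1.719/4.724 = 0.3640 m
S = (Q·n / (1·A·R^(2/3)))² = (1.66×0.025 / (1×1.719×0.5098))² = 0.002242

0.00224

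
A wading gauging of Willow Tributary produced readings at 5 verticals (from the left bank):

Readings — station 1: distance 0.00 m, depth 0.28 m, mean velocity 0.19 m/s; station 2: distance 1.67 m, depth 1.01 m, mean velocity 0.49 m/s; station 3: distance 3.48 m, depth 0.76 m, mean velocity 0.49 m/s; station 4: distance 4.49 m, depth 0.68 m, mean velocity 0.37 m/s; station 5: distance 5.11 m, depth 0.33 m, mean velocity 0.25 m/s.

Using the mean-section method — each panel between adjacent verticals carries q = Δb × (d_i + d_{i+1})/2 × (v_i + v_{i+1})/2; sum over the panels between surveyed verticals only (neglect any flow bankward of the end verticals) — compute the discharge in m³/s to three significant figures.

Panel 1-2: Δb = 1.67 m, d̄ = (0.28+1.01)/2 = 0.645, v̄ = (0.19+0.49)/2 = 0.34 → q = 1.67×0.645×0.34 = 0.3662 m³/s
Panel 2-3: Δb = 1.81 m, d̄ = (1.01+0.76)/2 = 0.885, v̄ = (0.49+0.49)/2 = 0.49 → q = 1.81×0.885×0.49 = 0.7849 m³/s
Panel 3-4: Δb = 1.01 m, d̄ = (0.76+0.68)/2 = 0.72, v̄ = (0.49+0.37)/2 = 0.43 → q = 1.01×0.72×0.43 = 0.3127 m³/s
Panel 4-5: Δb = 0.62 m, d̄ = (0.68+0.33)/2 = 0.505, v̄ = (0.37+0.25)/2 = 0.31 → q = 0.62×0.505×0.31 = 0.09706 m³/s
Q = Σ q = 1.561 m³/s

1.56 m³/s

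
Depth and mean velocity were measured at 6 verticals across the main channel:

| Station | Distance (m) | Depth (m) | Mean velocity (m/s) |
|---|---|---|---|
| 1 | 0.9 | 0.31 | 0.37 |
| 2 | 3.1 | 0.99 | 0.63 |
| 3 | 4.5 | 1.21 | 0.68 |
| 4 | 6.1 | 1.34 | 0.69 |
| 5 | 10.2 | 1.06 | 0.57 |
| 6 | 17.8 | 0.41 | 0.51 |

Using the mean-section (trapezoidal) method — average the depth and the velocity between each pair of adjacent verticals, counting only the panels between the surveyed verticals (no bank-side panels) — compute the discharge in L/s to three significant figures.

Panel 1-2: Δb = 2.2 m, d̄ = (0.31+0.99)/2 = 0.65, v̄ = (0.37+0.63)/2 = 0.5 → q = 2.2×0.65×0.5 = 0.7150 m³/s
Panel 2-3: Δb = 1.4 m, d̄ = (0.99+1.21)/2 = 1.1, v̄ = (0.63+0.68)/2 = 0.655 → q = 1.4×1.1×0.655 = 1.009 m³/s
Panel 3-4: Δb = 1.6 m, d̄ = (1.21+1.34)/2 = 1.275, v̄ = (0.68+0.69)/2 = 0.685 → q = 1.6×1.275×0.685 = 1.397 m³/s
Panel 4-5: Δb = 4.1 m, d̄ = (1.34+1.06)/2 = 1.2, v̄ = (0.69+0.57)/2 = 0.63 → q = 4.1×1.2×0.63 = 3.100 m³/s
Panel 5-6: Δb = 7.6 m, d̄ = (1.06+0.41)/2 = 0.735, v̄ = (0.57+0.51)/2 = 0.54 → q = 7.6×0.735×0.54 = 3.016 m³/s
Q = Σ q = 9.237 m³/s
= 9.237 × 1000 = 9237 L/s

9240 L/s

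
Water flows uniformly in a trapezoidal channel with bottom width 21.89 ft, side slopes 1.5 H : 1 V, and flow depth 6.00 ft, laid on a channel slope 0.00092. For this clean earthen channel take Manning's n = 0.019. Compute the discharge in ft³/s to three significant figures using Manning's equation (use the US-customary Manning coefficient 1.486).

1160 ft³/s

A = (b + z·y)·y = (21.89 + 1.5×6.00)×6.00 = 185.3 ft²
P = b + 2y√(1+z²) = 21.89 + 2×6.00×√(1+1.5²) = 43.52 ft
R = A/P = 185.3/43.52 = 4.258 ft
Q = (1.486/n)·A·R^(2/3)·S^(1/2) = (1.486/0.019) × 185.3 × 4.258^(2/3) × 0.00092^(1/2) = 1155 ft³/s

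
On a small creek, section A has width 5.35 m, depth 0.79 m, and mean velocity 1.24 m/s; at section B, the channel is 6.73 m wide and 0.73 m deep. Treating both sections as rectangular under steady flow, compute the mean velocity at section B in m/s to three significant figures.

Q = A₁V₁ = (5.35×0.79) × 1.24 = 5.241 m³/s
A₂ = 6.73 × 0.73 = 4.913 m²
V₂ = Q/A₂ = 5.241/4.913 = 1.067 m/s

1.07 m/s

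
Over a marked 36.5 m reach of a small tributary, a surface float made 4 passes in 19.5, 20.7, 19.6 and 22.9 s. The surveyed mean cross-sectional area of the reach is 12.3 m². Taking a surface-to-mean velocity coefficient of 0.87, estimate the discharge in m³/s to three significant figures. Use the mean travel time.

t̄ = (19.5 + 20.7 + 19.6 + 22.9) / 4 = 20.675 s
v_surface = L / t̄ = 36.5 / 20.675 = 1.765 m/s
v_mean = 0.87 × 1.765 = 1.536 m/s
Q = A × v_mean = 12.3 × 1.536 = 18.89 m³/s

18.9 m³/s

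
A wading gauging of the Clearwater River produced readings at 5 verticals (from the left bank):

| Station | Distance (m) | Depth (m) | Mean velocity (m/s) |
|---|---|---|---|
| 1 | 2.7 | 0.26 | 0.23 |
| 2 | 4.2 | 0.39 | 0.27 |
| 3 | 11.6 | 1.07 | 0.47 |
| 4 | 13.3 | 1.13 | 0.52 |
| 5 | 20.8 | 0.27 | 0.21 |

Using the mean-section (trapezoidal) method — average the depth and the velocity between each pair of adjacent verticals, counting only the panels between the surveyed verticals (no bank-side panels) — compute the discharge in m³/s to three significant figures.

4.96 m³/s

Panel 1-2: Δb = 1.5 m, d̄ = (0.26+0.39)/2 = 0.325, v̄ = (0.23+0.27)/2 = 0.25 → q = 1.5×0.325×0.25 = 0.1219 m³/s
Panel 2-3: Δb = 7.4 m, d̄ = (0.39+1.07)/2 = 0.73, v̄ = (0.27+0.47)/2 = 0.37 → q = 7.4×0.73×0.37 = 1.999 m³/s
Panel 3-4: Δb = 1.7 m, d̄ = (1.07+1.13)/2 = 1.1, v̄ = (0.47+0.52)/2 = 0.495 → q = 1.7×1.1×0.495 = 0.9257 m³/s
Panel 4-5: Δb = 7.5 m, d̄ = (1.13+0.27)/2 = 0.7, v̄ = (0.52+0.21)/2 = 0.365 → q = 7.5×0.7×0.365 = 1.916 m³/s
Q = Σ q = 4.963 m³/s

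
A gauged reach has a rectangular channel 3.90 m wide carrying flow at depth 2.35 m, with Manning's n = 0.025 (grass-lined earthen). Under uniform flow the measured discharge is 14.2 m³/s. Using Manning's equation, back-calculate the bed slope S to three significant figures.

0.00138

A = b·y = 3.90 × 2.35 = 9.165 m²
P = b + 2y = 3.90 + 2×2.35 = 8.600 m
R = A/P = 9.165/8.600 = 1.066 m
S = (Q·n / (1·A·R^(2/3)))² = (14.2×0.025 / (1×9.165×1.043))² = 0.001378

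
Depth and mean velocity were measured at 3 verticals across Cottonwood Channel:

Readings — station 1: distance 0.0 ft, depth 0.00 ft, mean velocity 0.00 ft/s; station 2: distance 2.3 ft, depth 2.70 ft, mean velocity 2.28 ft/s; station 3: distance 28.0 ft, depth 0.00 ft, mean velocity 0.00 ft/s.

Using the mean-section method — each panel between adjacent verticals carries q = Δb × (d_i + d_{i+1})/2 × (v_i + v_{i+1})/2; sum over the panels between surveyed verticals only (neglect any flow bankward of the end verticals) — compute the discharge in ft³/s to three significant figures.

43.1 ft³/s

Panel 1-2: Δb = 2.3 ft, d̄ = (0.00+2.70)/2 = 1.35, v̄ = (0.00+2.28)/2 = 1.14 → q = 2.3×1.35×1.14 = 3.540 ft³/s
Panel 2-3: Δb = 25.7 ft, d̄ = (2.70+0.00)/2 = 1.35, v̄ = (2.28+0.00)/2 = 1.14 → q = 25.7×1.35×1.14 = 39.55 ft³/s
Q = Σ q = 43.09 ft³/s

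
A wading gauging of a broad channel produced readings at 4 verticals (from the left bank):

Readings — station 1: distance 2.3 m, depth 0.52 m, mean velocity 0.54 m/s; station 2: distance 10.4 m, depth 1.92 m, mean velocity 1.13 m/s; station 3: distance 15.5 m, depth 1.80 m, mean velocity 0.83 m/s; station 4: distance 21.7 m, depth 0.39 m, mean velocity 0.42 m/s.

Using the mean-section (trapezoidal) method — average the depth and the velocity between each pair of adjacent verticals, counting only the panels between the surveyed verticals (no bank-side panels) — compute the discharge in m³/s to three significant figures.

21.8 m³/s

Panel 1-2: Δb = 8.1 m, d̄ = (0.52+1.92)/2 = 1.22, v̄ = (0.54+1.13)/2 = 0.835 → q = 8.1×1.22×0.835 = 8.251 m³/s
Panel 2-3: Δb = 5.1 m, d̄ = (1.92+1.80)/2 = 1.86, v̄ = (1.13+0.83)/2 = 0.98 → q = 5.1×1.86×0.98 = 9.296 m³/s
Panel 3-4: Δb = 6.2 m, d̄ = (1.80+0.39)/2 = 1.095, v̄ = (0.83+0.42)/2 = 0.625 → q = 6.2×1.095×0.625 = 4.243 m³/s
Q = Σ q = 21.79 m³/s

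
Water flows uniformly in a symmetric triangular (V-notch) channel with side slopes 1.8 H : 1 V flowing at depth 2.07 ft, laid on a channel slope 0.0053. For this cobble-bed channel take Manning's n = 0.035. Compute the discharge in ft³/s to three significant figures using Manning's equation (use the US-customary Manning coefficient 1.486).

22.3 ft³/s

A = z·y² = 1.8×2.07² = 7.713 ft²
P = 2y√(1+z²) = 2×2.07×√(1+1.8²) = 8.525 ft
R = A/P = 7.713/8.525 = 0.9048 ft
Q = (1.486/n)·A·R^(2/3)·S^(1/2) = (1.486/0.035) × 7.713 × 0.9048^(2/3) × 0.0053^(1/2) = 22.30 ft³/s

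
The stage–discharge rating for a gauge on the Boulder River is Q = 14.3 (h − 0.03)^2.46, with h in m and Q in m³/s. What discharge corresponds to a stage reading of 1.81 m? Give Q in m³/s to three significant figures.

59.1 m³/s

Q = 14.3 × (1.81 − 0.03)^2.46 = 14.3 × 1.78^2.46 = 59.07 m³/s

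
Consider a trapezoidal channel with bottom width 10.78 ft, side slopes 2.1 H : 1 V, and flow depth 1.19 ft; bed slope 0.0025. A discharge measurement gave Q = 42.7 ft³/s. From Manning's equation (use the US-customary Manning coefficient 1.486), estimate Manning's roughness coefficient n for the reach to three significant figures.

A = (b + z·y)·y = (10.78 + 2.1×1.19)×1.19 = 15.80 ft²
P = b + 2y√(1+z²) = 10.78 + 2×1.19×√(1+2.1²) = 16.32 ft
R = A/P = 15.80/16.32 = 0.9685 ft
n = (1.486/Q)·A·R^(2/3)·S^(1/2) = (1.486/42.7) × 15.80 × 0.9789 × 0.05000 = 0.02692

0.0269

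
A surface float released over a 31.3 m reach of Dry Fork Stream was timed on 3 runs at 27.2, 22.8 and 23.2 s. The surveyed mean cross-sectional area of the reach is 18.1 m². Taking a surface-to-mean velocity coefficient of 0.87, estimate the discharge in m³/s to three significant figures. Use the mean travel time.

t̄ = (27.2 + 22.8 + 23.2) / 3 = 24.4 s
v_surface = L / t̄ = 31.3 / 24.4 = 1.283 m/s
v_mean = 0.87 × 1.283 = 1.116 m/s
Q = A × v_mean = 18.1 × 1.116 = 20.20 m³/s

20.2 m³/s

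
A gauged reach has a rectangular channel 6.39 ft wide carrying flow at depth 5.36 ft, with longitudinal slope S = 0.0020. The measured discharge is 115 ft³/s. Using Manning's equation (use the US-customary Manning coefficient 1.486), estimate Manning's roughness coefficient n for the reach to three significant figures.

0.0314

A = b·y = 6.39 × 5.36 = 34.25 ft²
P = b + 2y = 6.39 + 2×5.36 = 17.11 ft
R = A/P = 34.25/17.11 = 2.002 ft
n = (1.486/Q)·A·R^(2/3)·S^(1/2) = (1.486/115) × 34.25 × 1.588 × 0.04472 = 0.03144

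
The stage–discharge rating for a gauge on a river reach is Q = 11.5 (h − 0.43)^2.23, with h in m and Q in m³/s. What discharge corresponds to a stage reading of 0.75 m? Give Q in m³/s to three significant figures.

Q = 11.5 × (0.75 − 0.43)^2.23 = 11.5 × 0.32^2.23 = 0.9061 m³/s

0.906 m³/s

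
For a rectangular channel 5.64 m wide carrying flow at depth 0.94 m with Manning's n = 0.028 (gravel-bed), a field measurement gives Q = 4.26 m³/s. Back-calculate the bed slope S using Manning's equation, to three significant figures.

A = b·y = 5.64 × 0.94 = 5.302 m²
P = b + 2y = 5.64 + 2×0.94 = 7.520 m
R = A/P = 5.302/7.520 = 0.7050 m
S = (Q·n / (1·A·R^(2/3)))² = (4.26×0.028 / (1×5.302×0.7921))² = 0.0008067

0.000807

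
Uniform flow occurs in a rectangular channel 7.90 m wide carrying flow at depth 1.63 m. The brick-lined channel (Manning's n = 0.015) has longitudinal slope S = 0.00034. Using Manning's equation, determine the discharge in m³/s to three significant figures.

17.4 m³/s

A = b·y = 7.90 × 1.63 = 12.88 m²
P = b + 2y = 7.90 + 2×1.63 = 11.16 m
R = A/P = 12.88/11.16 = 1.154 m
Q = (1/n)·A·R^(2/3)·S^(1/2) = (1/0.015) × 12.88 × 1.154^(2/3) × 0.00034^(1/2) = 17.41 m³/s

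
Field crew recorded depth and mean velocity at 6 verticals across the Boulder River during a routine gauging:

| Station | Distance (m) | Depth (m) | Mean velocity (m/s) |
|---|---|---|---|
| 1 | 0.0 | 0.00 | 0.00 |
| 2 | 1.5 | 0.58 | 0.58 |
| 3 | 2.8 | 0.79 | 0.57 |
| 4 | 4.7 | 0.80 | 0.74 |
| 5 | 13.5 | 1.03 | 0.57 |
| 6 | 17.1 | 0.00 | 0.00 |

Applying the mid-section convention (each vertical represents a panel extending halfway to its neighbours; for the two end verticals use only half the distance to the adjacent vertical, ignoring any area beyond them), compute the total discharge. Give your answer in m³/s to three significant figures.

w_2 = (2.8 − 0.0)/2 = 1.4 m; q_2 = 0.58 × 0.58 × 1.4 = 0.4710 m³/s
w_3 = (4.7 − 1.5)/2 = 1.6 m; q_3 = 0.57 × 0.79 × 1.6 = 0.7205 m³/s
w_4 = (13.5 − 2.8)/2 = 5.35 m; q_4 = 0.74 × 0.80 × 5.35 = 3.167 m³/s
w_5 = (17.1 − 4.7)/2 = 6.2 m; q_5 = 0.57 × 1.03 × 6.2 = 3.640 m³/s
Stations 1, 6 contribute zero (depth or velocity is 0).
Q = Σ qᵢ = 7.999 m³/s

8.00 m³/s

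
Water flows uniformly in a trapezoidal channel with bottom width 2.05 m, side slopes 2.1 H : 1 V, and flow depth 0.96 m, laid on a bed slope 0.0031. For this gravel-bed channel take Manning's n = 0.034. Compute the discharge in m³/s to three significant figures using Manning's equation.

4.54 m³/s

A = (b + z·y)·y = (2.05 + 2.1×0.96)×0.96 = 3.903 m²
P = b + 2y√(1+z²) = 2.05 + 2×0.96×√(1+2.1²) = 6.516 m
R = A/P = 3.903/6.516 = 0.5991 m
Q = (1/n)·A·R^(2/3)·S^(1/2) = (1/0.034) × 3.903 × 0.5991^(2/3) × 0.0031^(1/2) = 4.542 m³/s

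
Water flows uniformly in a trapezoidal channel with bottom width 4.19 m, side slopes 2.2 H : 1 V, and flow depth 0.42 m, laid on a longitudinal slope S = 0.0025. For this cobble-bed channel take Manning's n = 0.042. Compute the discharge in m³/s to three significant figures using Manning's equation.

1.26 m³/s

A = (b + z·y)·y = (4.19 + 2.2×0.42)×0.42 = 2.148 m²
P = b + 2y√(1+z²) = 4.19 + 2×0.42×√(1+2.2²) = 6.220 m
R = A/P = 2.148/6.220 = 0.3453 m
Q = (1/n)·A·R^(2/3)·S^(1/2) = (1/0.042) × 2.148 × 0.3453^(2/3) × 0.0025^(1/2) = 1.259 m³/s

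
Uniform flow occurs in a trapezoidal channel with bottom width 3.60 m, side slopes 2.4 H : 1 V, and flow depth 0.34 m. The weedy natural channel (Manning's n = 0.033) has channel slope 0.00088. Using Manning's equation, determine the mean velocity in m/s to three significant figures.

A = (b + z·y)·y = (3.60 + 2.4×0.34)×0.34 = 1.501 m²
P = b + 2y√(1+z²) = 3.60 + 2×0.34×√(1+2.4²) = 5.368 m
R = A/P = 1.501/5.368 = 0.2797 m
Q = (1/n)·A·R^(2/3)·S^(1/2) = (1/0.033) × 1.501 × 0.2797^(2/3) × 0.00088^(1/2) = 0.5773 m³/s
V = Q/A = 0.5773/1.501 = 0.3845 m/s

0.384 m/s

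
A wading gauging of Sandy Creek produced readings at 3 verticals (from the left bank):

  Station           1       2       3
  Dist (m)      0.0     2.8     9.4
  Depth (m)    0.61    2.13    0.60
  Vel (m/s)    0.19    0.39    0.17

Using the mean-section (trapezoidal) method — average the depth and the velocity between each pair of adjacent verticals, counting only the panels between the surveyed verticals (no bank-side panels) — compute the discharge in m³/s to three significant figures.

3.63 m³/s

Panel 1-2: Δb = 2.8 m, d̄ = (0.61+2.13)/2 = 1.37, v̄ = (0.19+0.39)/2 = 0.29 → q = 2.8×1.37×0.29 = 1.112 m³/s
Panel 2-3: Δb = 6.6 m, d̄ = (2.13+0.60)/2 = 1.365, v̄ = (0.39+0.17)/2 = 0.28 → q = 6.6×1.365×0.28 = 2.523 m³/s
Q = Σ q = 3.635 m³/s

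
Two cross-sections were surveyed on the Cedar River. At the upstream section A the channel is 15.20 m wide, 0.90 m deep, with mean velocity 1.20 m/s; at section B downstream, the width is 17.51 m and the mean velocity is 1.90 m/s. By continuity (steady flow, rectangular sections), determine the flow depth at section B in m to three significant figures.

0.493 m

Q = A₁V₁ = (15.20×0.90) × 1.20 = 16.42 m³/s
d₂ = Q/(b₂ V₂) = 16.42/(17.51×1.90) = 0.4934 m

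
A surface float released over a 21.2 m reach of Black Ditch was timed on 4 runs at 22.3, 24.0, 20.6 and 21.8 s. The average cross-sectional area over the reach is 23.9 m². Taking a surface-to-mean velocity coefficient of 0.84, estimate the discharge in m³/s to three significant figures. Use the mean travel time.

t̄ = (22.3 + 24.0 + 20.6 + 21.8) / 4 = 22.175 s
v_surface = L / t̄ = 21.2 / 22.175 = 0.9560 m/s
v_mean = 0.84 × 0.9560 = 0.8031 m/s
Q = A × v_mean = 23.9 × 0.8031 = 19.19 m³/s

19.2 m³/s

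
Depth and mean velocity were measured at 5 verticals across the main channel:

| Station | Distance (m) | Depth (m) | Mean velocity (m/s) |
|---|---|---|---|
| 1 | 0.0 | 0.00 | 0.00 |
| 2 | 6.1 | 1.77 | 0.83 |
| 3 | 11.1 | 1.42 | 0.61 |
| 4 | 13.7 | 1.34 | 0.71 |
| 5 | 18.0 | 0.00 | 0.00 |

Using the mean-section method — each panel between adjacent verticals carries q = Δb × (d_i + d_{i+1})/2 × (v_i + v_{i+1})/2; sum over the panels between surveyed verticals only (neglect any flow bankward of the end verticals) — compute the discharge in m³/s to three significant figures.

Panel 1-2: Δb = 6.1 m, d̄ = (0.00+1.77)/2 = 0.885, v̄ = (0.00+0.83)/2 = 0.415 → q = 6.1×0.885×0.415 = 2.240 m³/s
Panel 2-3: Δb = 5 m, d̄ = (1.77+1.42)/2 = 1.595, v̄ = (0.83+0.61)/2 = 0.72 → q = 5×1.595×0.72 = 5.742 m³/s
Panel 3-4: Δb = 2.6 m, d̄ = (1.42+1.34)/2 = 1.38, v̄ = (0.61+0.71)/2 = 0.66 → q = 2.6×1.38×0.66 = 2.368 m³/s
Panel 4-5: Δb = 4.3 m, d̄ = (1.34+0.00)/2 = 0.67, v̄ = (0.71+0.00)/2 = 0.355 → q = 4.3×0.67×0.355 = 1.023 m³/s
Q = Σ q = 11.37 m³/s

11.4 m³/s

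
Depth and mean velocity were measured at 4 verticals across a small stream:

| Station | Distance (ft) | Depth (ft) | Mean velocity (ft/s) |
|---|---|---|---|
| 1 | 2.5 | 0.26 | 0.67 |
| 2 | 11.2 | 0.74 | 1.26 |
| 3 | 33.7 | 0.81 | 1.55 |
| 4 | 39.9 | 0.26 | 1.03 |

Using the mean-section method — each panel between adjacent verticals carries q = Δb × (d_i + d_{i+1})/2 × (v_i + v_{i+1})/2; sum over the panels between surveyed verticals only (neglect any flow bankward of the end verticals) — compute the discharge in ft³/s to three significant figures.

Panel 1-2: Δb = 8.7 ft, d̄ = (0.26+0.74)/2 = 0.5, v̄ = (0.67+1.26)/2 = 0.965 → q = 8.7×0.5×0.965 = 4.198 ft³/s
Panel 2-3: Δb = 22.5 ft, d̄ = (0.74+0.81)/2 = 0.775, v̄ = (1.26+1.55)/2 = 1.405 → q = 22.5×0.775×1.405 = 24.50 ft³/s
Panel 3-4: Δb = 6.2 ft, d̄ = (0.81+0.26)/2 = 0.535, v̄ = (1.55+1.03)/2 = 1.29 → q = 6.2×0.535×1.29 = 4.279 ft³/s
Q = Σ q = 32.98 ft³/s

33.0 ft³/s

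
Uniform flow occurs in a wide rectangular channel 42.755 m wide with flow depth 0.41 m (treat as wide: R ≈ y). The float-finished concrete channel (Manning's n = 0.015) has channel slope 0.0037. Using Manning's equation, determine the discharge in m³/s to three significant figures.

A = b·y = 42.755 × 0.41 = 17.53 m²
Wide channel: R ≈ y = 0.41 m
Q = (1/n)·A·R^(2/3)·S^(1/2) = (1/0.015) × 17.53 × 0.4100^(2/3) × 0.0037^(1/2) = 39.23 m³/s

39.2 m³/s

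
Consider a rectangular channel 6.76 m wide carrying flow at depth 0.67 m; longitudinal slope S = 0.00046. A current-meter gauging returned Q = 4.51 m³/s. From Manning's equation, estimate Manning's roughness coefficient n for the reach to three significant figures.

A = b·y = 6.76 × 0.67 = 4.529 m²
P = b + 2y = 6.76 + 2×0.67 = 8.100 m
R = A/P = 4.529/8.100 = 0.5592 m
n = (1/Q)·A·R^(2/3)·S^(1/2) = (1/4.51) × 4.529 × 0.6787 × 0.02145 = 0.01462

0.0146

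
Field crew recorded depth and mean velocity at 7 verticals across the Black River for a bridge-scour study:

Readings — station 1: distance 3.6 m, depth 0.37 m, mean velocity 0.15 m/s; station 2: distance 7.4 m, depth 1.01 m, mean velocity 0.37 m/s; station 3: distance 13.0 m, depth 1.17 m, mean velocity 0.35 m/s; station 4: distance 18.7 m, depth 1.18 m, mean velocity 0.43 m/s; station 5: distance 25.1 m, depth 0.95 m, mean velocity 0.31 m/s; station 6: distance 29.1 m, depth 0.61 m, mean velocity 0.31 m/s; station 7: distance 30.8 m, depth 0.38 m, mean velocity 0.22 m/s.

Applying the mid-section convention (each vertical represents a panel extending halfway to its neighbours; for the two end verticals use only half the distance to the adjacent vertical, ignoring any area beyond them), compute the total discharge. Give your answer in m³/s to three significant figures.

9.39 m³/s

w_1 = (7.4 − 3.6)/2 = 1.9 m; q_1 = 0.15 × 0.37 × 1.9 = 0.1055 m³/s
w_2 = (13.0 − 3.6)/2 = 4.7 m; q_2 = 0.37 × 1.01 × 4.7 = 1.756 m³/s
w_3 = (18.7 − 7.4)/2 = 5.65 m; q_3 = 0.35 × 1.17 × 5.65 = 2.314 m³/s
w_4 = (25.1 − 13.0)/2 = 6.05 m; q_4 = 0.43 × 1.18 × 6.05 = 3.070 m³/s
w_5 = (29.1 − 18.7)/2 = 5.2 m; q_5 = 0.31 × 0.95 × 5.2 = 1.531 m³/s
w_6 = (30.8 − 25.1)/2 = 2.85 m; q_6 = 0.31 × 0.61 × 2.85 = 0.5389 m³/s
w_7 = (30.8 − 29.1)/2 = 0.85 m; q_7 = 0.22 × 0.38 × 0.85 = 0.07106 m³/s
Q = Σ qᵢ = 9.387 m³/s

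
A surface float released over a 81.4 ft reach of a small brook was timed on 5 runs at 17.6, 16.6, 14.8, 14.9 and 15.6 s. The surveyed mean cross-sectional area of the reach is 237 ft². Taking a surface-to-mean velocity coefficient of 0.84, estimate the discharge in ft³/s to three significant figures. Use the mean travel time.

1020 ft³/s

t̄ = (17.6 + 16.6 + 14.8 + 14.9 + 15.6) / 5 = 15.9 s
v_surface = L / t̄ = 81.4 / 15.9 = 5.119 ft/s
v_mean = 0.84 × 5.119 = 4.300 ft/s
Q = A × v_mean = 237 × 4.300 = 1019 ft³/s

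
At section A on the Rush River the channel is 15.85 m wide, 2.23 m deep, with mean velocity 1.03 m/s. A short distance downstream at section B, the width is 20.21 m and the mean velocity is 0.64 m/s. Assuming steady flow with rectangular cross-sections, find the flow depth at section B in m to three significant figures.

Q = A₁V₁ = (15.85×2.23) × 1.03 = 36.41 m³/s
d₂ = Q/(b₂ V₂) = 36.41/(20.21×0.64) = 2.815 m

2.81 m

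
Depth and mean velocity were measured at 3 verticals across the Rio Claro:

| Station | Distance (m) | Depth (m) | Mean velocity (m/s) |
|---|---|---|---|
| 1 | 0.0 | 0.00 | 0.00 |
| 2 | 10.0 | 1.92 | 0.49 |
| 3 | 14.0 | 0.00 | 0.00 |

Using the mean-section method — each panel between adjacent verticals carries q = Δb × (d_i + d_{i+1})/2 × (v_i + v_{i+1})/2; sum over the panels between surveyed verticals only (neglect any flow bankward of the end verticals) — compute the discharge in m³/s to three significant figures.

3.29 m³/s

Panel 1-2: Δb = 10 m, d̄ = (0.00+1.92)/2 = 0.96, v̄ = (0.00+0.49)/2 = 0.245 → q = 10×0.96×0.245 = 2.352 m³/s
Panel 2-3: Δb = 4 m, d̄ = (1.92+0.00)/2 = 0.96, v̄ = (0.49+0.00)/2 = 0.245 → q = 4×0.96×0.245 = 0.9408 m³/s
Q = Σ q = 3.293 m³/s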